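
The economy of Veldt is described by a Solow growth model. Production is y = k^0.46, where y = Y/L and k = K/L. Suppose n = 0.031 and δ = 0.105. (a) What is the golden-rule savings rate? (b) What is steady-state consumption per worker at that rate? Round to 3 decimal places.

The effective depreciation rate is n + δ = 0.031 + 0.105 = 0.136.
For Cobb-Douglas, s_gold equals capital's share: s_gold = 0.46.
Setting f'(k) = n+δ gives 0.46·k^(0.46−1) = 0.136, hence k_gold = (0.46/0.136)^(1/0.54) ≈ 9.5507.
y_gold = 9.5507^0.46 ≈ 2.8237; c_gold = (1−0.46)·y_gold ≈ 1.5248.

(a) s_gold = 0.460; (b) c_gold ≈ 1.525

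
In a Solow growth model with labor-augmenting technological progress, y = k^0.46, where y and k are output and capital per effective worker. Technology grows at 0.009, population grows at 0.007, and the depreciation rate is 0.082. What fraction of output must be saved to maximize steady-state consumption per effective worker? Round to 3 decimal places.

s_gold = 0.460

Break-even investment rate: n + g + δ = 0.007 + 0.009 + 0.082 = 0.098.
At the golden rule MPK = n+g+δ, and in any Cobb-Douglas steady state s = (n+g+δ)·k/y = MPK·k/y = capital's share 0.46.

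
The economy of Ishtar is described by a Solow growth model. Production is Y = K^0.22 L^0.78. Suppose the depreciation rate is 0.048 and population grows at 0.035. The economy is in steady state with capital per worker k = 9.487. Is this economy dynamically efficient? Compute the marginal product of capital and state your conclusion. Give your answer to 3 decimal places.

Break-even investment rate: n + δ = 0.035 + 0.048 = 0.083.
MPK = 0.22·k^(0.22−1) = 0.22·9.487^(-0.78) ≈ 0.0380.
MPK < 0.083, so the economy is dynamically inefficient (over-saving).

dynamically inefficient; MPK ≈ 0.038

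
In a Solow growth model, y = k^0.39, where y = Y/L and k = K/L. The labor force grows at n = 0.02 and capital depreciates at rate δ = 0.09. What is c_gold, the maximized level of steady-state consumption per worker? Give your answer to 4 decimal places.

Break-even investment rate: n + δ = 0.02 + 0.09 = 0.11.
At the golden rule the marginal product of capital equals n+δ: 0.39·k^(0.39−1) = 0.11. Solving, k_gold = (0.39/0.11)^(1/0.61) ≈ 7.9635.
y_gold = 7.9635^0.39 ≈ 2.2461.
c_gold = y_gold − (n+δ)·k_gold = 2.2461 − 0.11·7.9635 ≈ 1.3701.

c_gold ≈ 1.3701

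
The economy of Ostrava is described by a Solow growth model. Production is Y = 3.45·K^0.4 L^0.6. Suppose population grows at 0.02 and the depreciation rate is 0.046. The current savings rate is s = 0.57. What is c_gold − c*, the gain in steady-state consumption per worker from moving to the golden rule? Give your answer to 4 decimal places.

Break-even investment rate: n + δ = 0.02 + 0.046 = 0.066.
Current steady state (s = 0.57): k* = (0.57·3.45/0.066)^(1/0.6) ≈ 286.3629, y* = 3.45·286.3629^0.4 ≈ 33.1578, c* = (1−0.57)·33.1578 ≈ 14.2579.
Golden rule sets MPK = n+δ: 0.4·3.45·k^(0.4−1) = 0.066, so k_gold = (0.4·3.45/0.066)^(1/0.6) ≈ 158.6933.
y_gold = 3.45·158.6933^0.4 ≈ 26.1844, c_gold = y_gold − 0.066·k_gold ≈ 15.7106.
Gain: Δc = 15.7106 − 14.2579 ≈ 1.4528.

Δc ≈ 1.4528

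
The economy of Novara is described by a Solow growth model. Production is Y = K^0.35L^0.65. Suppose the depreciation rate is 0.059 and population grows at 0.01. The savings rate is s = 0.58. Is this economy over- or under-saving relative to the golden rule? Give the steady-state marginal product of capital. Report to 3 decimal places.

over-saving; MPK ≈ 0.042

n + δ = 0.01 + 0.059 = 0.069.
Steady-state k*: s·k^0.35 = 0.069·k gives k* = (0.58/0.069)^(1/0.65) ≈ 26.4502.
MPK = 0.35·26.4502^(-0.65) ≈ 0.0416.
MPK < n+δ = 0.069, so the economy is dynamically inefficient (over-saving).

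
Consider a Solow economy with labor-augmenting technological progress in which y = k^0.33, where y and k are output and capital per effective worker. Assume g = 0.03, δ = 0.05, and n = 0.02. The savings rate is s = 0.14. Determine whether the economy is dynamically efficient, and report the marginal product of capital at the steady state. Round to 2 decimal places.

dynamically efficient; MPK ≈ 0.24

The effective depreciation rate is n + g + δ = 0.02 + 0.03 + 0.05 = 0.1.
Steady-state k*: s·k^0.33 = 0.1·k gives k* = (0.14/0.1)^(1/0.67) ≈ 1.6523.
MPK = 0.33·1.6523^(-0.67) ≈ 0.2357.
MPK > n+g+δ = 0.1, so the economy is dynamically efficient (under-saving).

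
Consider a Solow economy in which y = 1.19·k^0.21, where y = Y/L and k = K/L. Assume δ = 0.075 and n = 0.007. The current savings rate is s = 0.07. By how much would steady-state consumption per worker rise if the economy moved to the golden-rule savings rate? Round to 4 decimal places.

Δc ≈ 0.1529

Break-even investment rate: n + δ = 0.007 + 0.075 = 0.082.
Current steady state (s = 0.07): k* = (0.07·1.19/0.082)^(1/0.79) ≈ 1.0201, y* = 1.19·1.0201^0.21 ≈ 1.1950, c* = (1−0.07)·1.1950 ≈ 1.1113.
Maximizing c = f(k) − (n+δ)·k gives f'(k) = n+δ, i.e. 0.21·1.19·k^(0.21−1) = 0.082, so k_gold = (0.21·1.19/0.082)^(1/0.79) ≈ 4.0982.
y_gold = 1.19·4.0982^0.21 ≈ 1.6003, c_gold = y_gold − 0.082·k_gold ≈ 1.2642.
Gain: Δc = 1.2642 − 1.1113 ≈ 0.1529.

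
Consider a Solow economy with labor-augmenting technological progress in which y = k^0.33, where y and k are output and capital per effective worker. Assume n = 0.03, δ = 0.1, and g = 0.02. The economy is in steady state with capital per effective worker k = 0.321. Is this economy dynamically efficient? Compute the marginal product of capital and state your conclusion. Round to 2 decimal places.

n + g + δ = 0.03 + 0.02 + 0.1 = 0.15.
MPK = 0.33·k^(0.33−1) = 0.33·0.321^(-0.67) ≈ 0.7066.
MPK > 0.15, so the economy is dynamically efficient (under-saving).

dynamically efficient; MPK ≈ 0.71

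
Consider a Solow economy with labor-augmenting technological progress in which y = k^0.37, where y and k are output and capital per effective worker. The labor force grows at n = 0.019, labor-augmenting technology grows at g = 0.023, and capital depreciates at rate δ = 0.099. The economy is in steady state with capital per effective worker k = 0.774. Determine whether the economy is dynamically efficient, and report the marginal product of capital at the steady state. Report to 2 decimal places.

dynamically efficient; MPK ≈ 0.43

n + g + δ = 0.019 + 0.023 + 0.099 = 0.141.
MPK = 0.37·k^(0.37−1) = 0.37·0.774^(-0.63) ≈ 0.4348.
MPK > 0.141, so the economy is dynamically efficient (under-saving).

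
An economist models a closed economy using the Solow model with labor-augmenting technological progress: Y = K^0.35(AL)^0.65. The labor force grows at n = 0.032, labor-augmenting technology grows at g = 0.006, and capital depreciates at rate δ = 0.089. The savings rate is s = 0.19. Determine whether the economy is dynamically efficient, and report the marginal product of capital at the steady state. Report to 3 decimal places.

dynamically efficient; MPK ≈ 0.234

Break-even investment rate: n + g + δ = 0.032 + 0.006 + 0.089 = 0.127.
Steady-state k*: s·k^0.35 = 0.127·k gives k* = (0.19/0.127)^(1/0.65) ≈ 1.8585.
MPK = 0.35·1.8585^(-0.65) ≈ 0.2339.
MPK > n+g+δ = 0.127, so the economy is dynamically efficient (under-saving).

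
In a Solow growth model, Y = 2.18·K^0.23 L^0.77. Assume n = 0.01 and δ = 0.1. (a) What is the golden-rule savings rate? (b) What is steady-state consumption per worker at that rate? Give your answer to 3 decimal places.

n + δ = 0.01 + 0.1 = 0.11.
For Cobb-Douglas, s_gold equals capital's share: s_gold = 0.23.
Setting f'(k) = n+δ gives 0.23·2.18·k^(0.23−1) = 0.11, hence k_gold = (0.23·2.18/0.11)^(1/0.77) ≈ 7.1709.
y_gold = 2.18·7.1709^0.23 ≈ 3.4296; c_gold = (1−0.23)·y_gold ≈ 2.6408.

(a) s_gold = 0.230; (b) c_gold ≈ 2.641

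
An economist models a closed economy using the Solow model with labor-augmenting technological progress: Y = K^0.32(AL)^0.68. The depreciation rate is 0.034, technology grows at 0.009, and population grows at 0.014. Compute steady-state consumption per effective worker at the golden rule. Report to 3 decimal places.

Capital per effective worker breaks even when investment replaces (n + g + δ)·k; here n + g + δ = 0.057.
Golden rule sets MPK = n+g+δ: 0.32·k^(0.32−1) = 0.057, so k_gold = (0.32/0.057)^(1/0.68) ≈ 12.6437.
y_gold = 12.6437^0.32 ≈ 2.2522.
c_gold = y_gold − (n+g+δ)·k_gold = 2.2522 − 0.057·12.6437 ≈ 1.5315.

c_gold ≈ 1.531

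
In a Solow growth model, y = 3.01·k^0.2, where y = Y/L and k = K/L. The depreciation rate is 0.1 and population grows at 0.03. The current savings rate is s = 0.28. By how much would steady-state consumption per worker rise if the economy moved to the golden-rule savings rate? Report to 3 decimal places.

Δc ≈ 0.074

Capital per worker breaks even when investment replaces (n + δ)·k; here n + δ = 0.13.
Current steady state (s = 0.28): k* = (0.28·3.01/0.13)^(1/0.8) ≈ 10.3449, y* = 3.01·10.3449^0.2 ≈ 4.8030, c* = (1−0.28)·4.8030 ≈ 3.4582.
Maximizing c = f(k) − (n+δ)·k gives f'(k) = n+δ, i.e. 0.2·3.01·k^(0.2−1) = 0.13, so k_gold = (0.2·3.01/0.13)^(1/0.8) ≈ 6.7931.
y_gold = 3.01·6.7931^0.2 ≈ 4.4155, c_gold = y_gold − 0.13·k_gold ≈ 3.5324.
Gain: Δc = 3.5324 − 3.4582 ≈ 0.0742.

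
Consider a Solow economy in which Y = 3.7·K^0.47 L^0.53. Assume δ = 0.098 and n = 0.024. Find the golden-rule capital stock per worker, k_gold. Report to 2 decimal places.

n + δ = 0.024 + 0.098 = 0.122.
Maximizing c = f(k) − (n+δ)·k gives f'(k) = n+δ, i.e. 0.47·3.7·k^(0.47−1) = 0.122, so k_gold = (0.47·3.7/0.122)^(1/0.53) ≈ 150.3990.

k_gold ≈ 150.40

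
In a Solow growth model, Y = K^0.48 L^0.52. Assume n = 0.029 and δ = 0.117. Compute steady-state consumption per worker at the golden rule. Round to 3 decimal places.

c_gold ≈ 1.560

Capital per worker breaks even when investment replaces (n + δ)·k; here n + δ = 0.146.
At the golden rule the marginal product of capital equals n+δ: 0.48·k^(0.48−1) = 0.146. Solving, k_gold = (0.48/0.146)^(1/0.52) ≈ 9.8632.
y_gold = 9.8632^0.48 ≈ 3.0000.
c_gold = y_gold − (n+δ)·k_gold = 3.0000 − 0.146·9.8632 ≈ 1.5600.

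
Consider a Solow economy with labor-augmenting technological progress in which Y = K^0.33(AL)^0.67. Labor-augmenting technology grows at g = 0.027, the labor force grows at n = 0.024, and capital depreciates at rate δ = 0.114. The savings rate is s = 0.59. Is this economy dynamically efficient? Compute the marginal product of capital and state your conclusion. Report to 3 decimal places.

dynamically inefficient; MPK ≈ 0.092

Break-even investment rate: n + g + δ = 0.024 + 0.027 + 0.114 = 0.165.
Steady-state k*: s·k^0.33 = 0.165·k gives k* = (0.59/0.165)^(1/0.67) ≈ 6.6977.
MPK = 0.33·6.6977^(-0.67) ≈ 0.0923.
MPK < n+g+δ = 0.165, so the economy is dynamically inefficient (over-saving).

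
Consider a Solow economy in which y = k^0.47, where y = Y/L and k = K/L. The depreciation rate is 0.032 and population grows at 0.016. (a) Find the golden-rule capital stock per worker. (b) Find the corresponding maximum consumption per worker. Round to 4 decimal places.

Break-even investment rate: n + δ = 0.016 + 0.032 = 0.048.
Maximizing c = f(k) − (n+δ)·k gives f'(k) = n+δ, i.e. 0.47·k^(0.47−1) = 0.048, so k_gold = (0.47/0.048)^(1/0.53) ≈ 74.0527.
y_gold = 74.0527^0.47 ≈ 7.5628; c_gold = y_gold − 0.048·k_gold ≈ 4.0083.

(a) k_gold ≈ 74.0527; (b) c_gold ≈ 4.0083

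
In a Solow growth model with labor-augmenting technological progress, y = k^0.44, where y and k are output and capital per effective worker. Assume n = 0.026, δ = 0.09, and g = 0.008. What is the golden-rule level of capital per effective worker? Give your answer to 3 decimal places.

Capital per effective worker breaks even when investment replaces (n + g + δ)·k; here n + g + δ = 0.124.
Setting f'(k) = n+g+δ gives 0.44·k^(0.44−1) = 0.124, hence k_gold = (0.44/0.124)^(1/0.56) ≈ 9.5984.

k_gold ≈ 9.598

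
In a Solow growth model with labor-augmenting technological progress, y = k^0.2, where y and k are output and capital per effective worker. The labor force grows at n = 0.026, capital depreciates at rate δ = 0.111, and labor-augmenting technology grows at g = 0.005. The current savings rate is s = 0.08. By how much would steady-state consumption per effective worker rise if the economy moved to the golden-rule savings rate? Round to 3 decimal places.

n + g + δ = 0.026 + 0.005 + 0.111 = 0.142.
Current steady state (s = 0.08): k* = (0.08/0.142)^(1/0.8) ≈ 0.4881, y* = 0.4881^0.2 ≈ 0.8664, c* = (1−0.08)·0.8664 ≈ 0.7971.
Maximizing c = f(k) − (n+g+δ)·k gives f'(k) = n+g+δ, i.e. 0.2·k^(0.2−1) = 0.142, so k_gold = (0.2/0.142)^(1/0.8) ≈ 1.5344.
y_gold = 1.5344^0.2 ≈ 1.0894, c_gold = y_gold − 0.142·k_gold ≈ 0.8715.
Gain: Δc = 0.8715 − 0.7971 ≈ 0.0745.

Δc ≈ 0.074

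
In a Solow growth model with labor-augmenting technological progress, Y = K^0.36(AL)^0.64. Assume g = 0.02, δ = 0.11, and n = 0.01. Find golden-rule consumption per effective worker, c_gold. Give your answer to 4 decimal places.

c_gold ≈ 1.0887

n + g + δ = 0.01 + 0.02 + 0.11 = 0.14.
Maximizing c = f(k) − (n+g+δ)·k gives f'(k) = n+g+δ, i.e. 0.36·k^(0.36−1) = 0.14, so k_gold = (0.36/0.14)^(1/0.64) ≈ 4.3742.
y_gold = 4.3742^0.36 ≈ 1.7011.
c_gold = y_gold − (n+g+δ)·k_gold = 1.7011 − 0.14·4.3742 ≈ 1.0887.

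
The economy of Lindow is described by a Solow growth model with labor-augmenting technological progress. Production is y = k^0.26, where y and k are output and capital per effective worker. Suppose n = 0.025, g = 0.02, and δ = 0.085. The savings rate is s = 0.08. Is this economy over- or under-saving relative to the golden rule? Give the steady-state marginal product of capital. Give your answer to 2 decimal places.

under-saving; MPK ≈ 0.42

Capital per effective worker breaks even when investment replaces (n + g + δ)·k; here n + g + δ = 0.13.
Steady-state k*: s·k^0.26 = 0.13·k gives k* = (0.08/0.13)^(1/0.74) ≈ 0.5189.
MPK = 0.26·0.5189^(-0.74) ≈ 0.4225.
MPK > n+g+δ = 0.13, so the economy is dynamically efficient (under-saving).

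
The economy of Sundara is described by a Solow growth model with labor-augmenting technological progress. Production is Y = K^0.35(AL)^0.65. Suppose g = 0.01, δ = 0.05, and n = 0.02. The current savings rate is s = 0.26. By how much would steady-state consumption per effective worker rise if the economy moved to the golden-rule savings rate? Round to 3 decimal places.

n + g + δ = 0.02 + 0.01 + 0.05 = 0.08.
Current steady state (s = 0.26): k* = (0.26/0.08)^(1/0.65) ≈ 6.1307, y* = 6.1307^0.35 ≈ 1.8864, c* = (1−0.26)·1.8864 ≈ 1.3959.
Setting f'(k) = n+g+δ gives 0.35·k^(0.35−1) = 0.08, hence k_gold = (0.35/0.08)^(1/0.65) ≈ 9.6855.
y_gold = 9.6855^0.35 ≈ 2.2138, c_gold = y_gold − 0.08·k_gold ≈ 1.4390.
Gain: Δc = 1.4390 − 1.3959 ≈ 0.0431.

Δc ≈ 0.043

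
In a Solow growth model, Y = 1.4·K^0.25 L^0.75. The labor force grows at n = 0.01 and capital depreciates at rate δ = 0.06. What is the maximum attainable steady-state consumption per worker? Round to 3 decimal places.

c_gold ≈ 1.795

n + δ = 0.01 + 0.06 = 0.07.
Maximizing c = f(k) − (n+δ)·k gives f'(k) = n+δ, i.e. 0.25·1.4·k^(0.25−1) = 0.07, so k_gold = (0.25·1.4/0.07)^(1/0.75) ≈ 8.5499.
y_gold = 1.4·8.5499^0.25 ≈ 2.3940.
c_gold = y_gold − (n+δ)·k_gold = 2.3940 − 0.07·8.5499 ≈ 1.7955.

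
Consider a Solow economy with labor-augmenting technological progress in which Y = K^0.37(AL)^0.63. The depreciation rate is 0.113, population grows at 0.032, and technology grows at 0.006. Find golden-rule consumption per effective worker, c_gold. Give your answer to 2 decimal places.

c_gold ≈ 1.07

n + g + δ = 0.032 + 0.006 + 0.113 = 0.151.
At the golden rule the marginal product of capital equals n+g+δ: 0.37·k^(0.37−1) = 0.151. Solving, k_gold = (0.37/0.151)^(1/0.63) ≈ 4.1478.
y_gold = 4.1478^0.37 ≈ 1.6927.
c_gold = y_gold − (n+g+δ)·k_gold = 1.6927 − 0.151·4.1478 ≈ 1.0664.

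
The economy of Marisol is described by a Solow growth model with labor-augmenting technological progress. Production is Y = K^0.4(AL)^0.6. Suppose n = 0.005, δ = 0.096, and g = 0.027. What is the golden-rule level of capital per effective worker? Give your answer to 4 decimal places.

n + g + δ = 0.005 + 0.027 + 0.096 = 0.128.
Golden rule sets MPK = n+g+δ: 0.4·k^(0.4−1) = 0.128, so k_gold = (0.4/0.128)^(1/0.6) ≈ 6.6796.

k_gold ≈ 6.6796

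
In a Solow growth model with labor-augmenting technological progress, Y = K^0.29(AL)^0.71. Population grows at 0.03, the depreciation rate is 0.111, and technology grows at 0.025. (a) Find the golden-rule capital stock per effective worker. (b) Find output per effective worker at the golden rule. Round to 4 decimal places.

The effective depreciation rate is n + g + δ = 0.03 + 0.025 + 0.111 = 0.166.
Setting f'(k) = n+g+δ gives 0.29·k^(0.29−1) = 0.166, hence k_gold = (0.29/0.166)^(1/0.71) ≈ 2.1941.
y_gold = 2.1941^0.29 ≈ 1.2559.

(a) k_gold ≈ 2.1941; (b) y_gold ≈ 1.2559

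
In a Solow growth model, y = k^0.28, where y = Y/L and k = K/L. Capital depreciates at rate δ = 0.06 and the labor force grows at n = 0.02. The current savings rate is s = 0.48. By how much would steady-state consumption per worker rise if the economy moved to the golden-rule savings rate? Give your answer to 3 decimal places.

Δc ≈ 0.128

Break-even investment rate: n + δ = 0.02 + 0.06 = 0.08.
Current steady state (s = 0.48): k* = (0.48/0.08)^(1/0.72) ≈ 12.0439, y* = 12.0439^0.28 ≈ 2.0073, c* = (1−0.48)·2.0073 ≈ 1.0438.
Setting f'(k) = n+δ gives 0.28·k^(0.28−1) = 0.08, hence k_gold = (0.28/0.08)^(1/0.72) ≈ 5.6971.
y_gold = 5.6971^0.28 ≈ 1.6277, c_gold = y_gold − 0.08·k_gold ≈ 1.1720.
Gain: Δc = 1.1720 − 1.0438 ≈ 0.1282.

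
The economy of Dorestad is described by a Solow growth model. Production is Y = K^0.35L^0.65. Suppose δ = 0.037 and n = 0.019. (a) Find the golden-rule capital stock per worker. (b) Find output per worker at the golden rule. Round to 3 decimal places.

Capital per worker breaks even when investment replaces (n + δ)·k; here n + δ = 0.056.
Setting f'(k) = n+δ gives 0.35·k^(0.35−1) = 0.056, hence k_gold = (0.35/0.056)^(1/0.65) ≈ 16.7661.
y_gold = 16.7661^0.35 ≈ 2.6826.

(a) k_gold ≈ 16.766; (b) y_gold ≈ 2.683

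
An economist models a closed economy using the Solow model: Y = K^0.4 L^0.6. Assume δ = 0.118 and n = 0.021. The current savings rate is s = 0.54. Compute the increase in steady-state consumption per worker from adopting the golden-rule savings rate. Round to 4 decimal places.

Δc ≈ 0.0771

The effective depreciation rate is n + δ = 0.021 + 0.118 = 0.139.
Current steady state (s = 0.54): k* = (0.54/0.139)^(1/0.6) ≈ 9.6006, y* = 9.6006^0.4 ≈ 2.4713, c* = (1−0.54)·2.4713 ≈ 1.1368.
Maximizing c = f(k) − (n+δ)·k gives f'(k) = n+δ, i.e. 0.4·k^(0.4−1) = 0.139, so k_gold = (0.4/0.139)^(1/0.6) ≈ 5.8220.
y_gold = 5.8220^0.4 ≈ 2.0232, c_gold = y_gold − 0.139·k_gold ≈ 1.2139.
Gain: Δc = 1.2139 − 1.1368 ≈ 0.0771.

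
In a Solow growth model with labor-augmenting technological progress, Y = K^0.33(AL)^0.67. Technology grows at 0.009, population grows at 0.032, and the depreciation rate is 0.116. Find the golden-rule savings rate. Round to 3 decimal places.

Capital per effective worker breaks even when investment replaces (n + g + δ)·k; here n + g + δ = 0.157.
At the golden rule MPK = n+g+δ, and in any Cobb-Douglas steady state s = (n+g+δ)·k/y = MPK·k/y = capital's share 0.33.

s_gold = 0.330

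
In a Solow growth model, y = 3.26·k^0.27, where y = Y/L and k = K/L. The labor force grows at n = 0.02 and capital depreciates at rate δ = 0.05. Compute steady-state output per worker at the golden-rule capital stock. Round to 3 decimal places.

y_gold ≈ 8.315

n + δ = 0.02 + 0.05 = 0.07.
Maximizing c = f(k) − (n+δ)·k gives f'(k) = n+δ, i.e. 0.27·3.26·k^(0.27−1) = 0.07, so k_gold = (0.27·3.26/0.07)^(1/0.73) ≈ 32.0731.
Output: y_gold = 3.26·k_gold^0.27 = 3.26·32.0731^0.27 ≈ 8.3153.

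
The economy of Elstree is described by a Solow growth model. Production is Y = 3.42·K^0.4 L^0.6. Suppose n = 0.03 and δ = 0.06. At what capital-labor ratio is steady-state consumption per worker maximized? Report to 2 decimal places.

Break-even investment rate: n + δ = 0.03 + 0.06 = 0.09.
At the golden rule the marginal product of capital equals n+δ: 0.4·3.42·k^(0.4−1) = 0.09. Solving, k_gold = (0.4·3.42/0.09)^(1/0.6) ≈ 93.2694.

k_gold ≈ 93.27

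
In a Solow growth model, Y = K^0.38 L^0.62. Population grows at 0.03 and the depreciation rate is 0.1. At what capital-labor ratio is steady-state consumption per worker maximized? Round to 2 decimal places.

Break-even investment rate: n + δ = 0.03 + 0.1 = 0.13.
At the golden rule the marginal product of capital equals n+δ: 0.38·k^(0.38−1) = 0.13. Solving, k_gold = (0.38/0.13)^(1/0.62) ≈ 5.6410.

k_gold ≈ 5.64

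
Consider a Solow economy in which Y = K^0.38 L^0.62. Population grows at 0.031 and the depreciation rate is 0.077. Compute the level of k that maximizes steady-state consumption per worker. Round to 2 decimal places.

The effective depreciation rate is n + δ = 0.031 + 0.077 = 0.108.
Maximizing c = f(k) − (n+δ)·k gives f'(k) = n+δ, i.e. 0.38·k^(0.38−1) = 0.108, so k_gold = (0.38/0.108)^(1/0.62) ≈ 7.6072.

k_gold ≈ 7.61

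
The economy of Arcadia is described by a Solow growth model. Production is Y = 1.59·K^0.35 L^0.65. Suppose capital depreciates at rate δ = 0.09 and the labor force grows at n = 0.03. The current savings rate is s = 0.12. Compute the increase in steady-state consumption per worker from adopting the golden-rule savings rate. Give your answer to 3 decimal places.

Capital per worker breaks even when investment replaces (n + δ)·k; here n + δ = 0.12.
Current steady state (s = 0.12): k* = (0.12·1.59/0.12)^(1/0.65) ≈ 2.0410, y* = 1.59·2.0410^0.35 ≈ 2.0410, c* = (1−0.12)·2.0410 ≈ 1.7961.
Golden rule sets MPK = n+δ: 0.35·1.59·k^(0.35−1) = 0.12, so k_gold = (0.35·1.59/0.12)^(1/0.65) ≈ 10.5938.
y_gold = 1.59·10.5938^0.35 ≈ 3.6322, c_gold = y_gold − 0.12·k_gold ≈ 2.3609.
Gain: Δc = 2.3609 − 1.7961 ≈ 0.5648.

Δc ≈ 0.565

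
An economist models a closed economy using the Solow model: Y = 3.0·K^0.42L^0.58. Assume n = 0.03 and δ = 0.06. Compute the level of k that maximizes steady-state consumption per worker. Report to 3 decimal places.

k_gold ≈ 94.642

Break-even investment rate: n + δ = 0.03 + 0.06 = 0.09.
Golden rule sets MPK = n+δ: 0.42·3.0·k^(0.42−1) = 0.09, so k_gold = (0.42·3.0/0.09)^(1/0.58) ≈ 94.6418.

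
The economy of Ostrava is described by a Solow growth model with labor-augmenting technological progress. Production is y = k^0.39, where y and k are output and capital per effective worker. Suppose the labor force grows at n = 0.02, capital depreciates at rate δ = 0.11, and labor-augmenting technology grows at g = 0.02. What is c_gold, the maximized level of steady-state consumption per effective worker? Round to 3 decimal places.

Capital per effective worker breaks even when investment replaces (n + g + δ)·k; here n + g + δ = 0.15.
Golden rule sets MPK = n+g+δ: 0.39·k^(0.39−1) = 0.15, so k_gold = (0.39/0.15)^(1/0.61) ≈ 4.7894.
y_gold = 4.7894^0.39 ≈ 1.8421.
c_gold = y_gold − (n+g+δ)·k_gold = 1.8421 − 0.15·4.7894 ≈ 1.1237.

c_gold ≈ 1.124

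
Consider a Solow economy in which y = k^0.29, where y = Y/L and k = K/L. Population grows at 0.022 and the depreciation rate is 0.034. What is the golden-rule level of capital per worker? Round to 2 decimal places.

The effective depreciation rate is n + δ = 0.022 + 0.034 = 0.056.
Maximizing c = f(k) − (n+δ)·k gives f'(k) = n+δ, i.e. 0.29·k^(0.29−1) = 0.056, so k_gold = (0.29/0.056)^(1/0.71) ≈ 10.1375.

k_gold ≈ 10.14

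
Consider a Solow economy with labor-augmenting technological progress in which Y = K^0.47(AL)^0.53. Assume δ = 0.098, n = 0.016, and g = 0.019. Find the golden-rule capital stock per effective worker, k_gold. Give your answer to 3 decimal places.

k_gold ≈ 10.825

Break-even investment rate: n + g + δ = 0.016 + 0.019 + 0.098 = 0.133.
Golden rule sets MPK = n+g+δ: 0.47·k^(0.47−1) = 0.133, so k_gold = (0.47/0.133)^(1/0.53) ≈ 10.8250.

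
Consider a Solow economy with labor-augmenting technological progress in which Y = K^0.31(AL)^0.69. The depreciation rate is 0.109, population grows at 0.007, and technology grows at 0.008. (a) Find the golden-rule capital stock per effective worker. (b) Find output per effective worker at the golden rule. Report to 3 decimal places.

(a) k_gold ≈ 3.773; (b) y_gold ≈ 1.509

Capital per effective worker breaks even when investment replaces (n + g + δ)·k; here n + g + δ = 0.124.
Maximizing c = f(k) − (n+g+δ)·k gives f'(k) = n+g+δ, i.e. 0.31·k^(0.31−1) = 0.124, so k_gold = (0.31/0.124)^(1/0.69) ≈ 3.7733.
y_gold = 3.7733^0.31 ≈ 1.5093.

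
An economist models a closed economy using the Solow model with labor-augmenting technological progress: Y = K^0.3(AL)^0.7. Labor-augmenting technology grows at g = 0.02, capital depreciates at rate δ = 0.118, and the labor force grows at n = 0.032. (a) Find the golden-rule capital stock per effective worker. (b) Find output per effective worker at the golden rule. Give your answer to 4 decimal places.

(a) k_gold ≈ 2.2511; (b) y_gold ≈ 1.2756

Capital per effective worker breaks even when investment replaces (n + g + δ)·k; here n + g + δ = 0.17.
Setting f'(k) = n+g+δ gives 0.3·k^(0.3−1) = 0.17, hence k_gold = (0.3/0.17)^(1/0.7) ≈ 2.2511.
y_gold = 2.2511^0.3 ≈ 1.2756.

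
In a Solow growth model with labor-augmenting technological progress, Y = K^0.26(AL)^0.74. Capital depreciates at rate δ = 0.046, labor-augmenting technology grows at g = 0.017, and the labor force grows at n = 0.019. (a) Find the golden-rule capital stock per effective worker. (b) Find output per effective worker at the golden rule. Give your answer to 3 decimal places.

(a) k_gold ≈ 4.756; (b) y_gold ≈ 1.500

Capital per effective worker breaks even when investment replaces (n + g + δ)·k; here n + g + δ = 0.082.
Maximizing c = f(k) − (n+g+δ)·k gives f'(k) = n+g+δ, i.e. 0.26·k^(0.26−1) = 0.082, so k_gold = (0.26/0.082)^(1/0.74) ≈ 4.7560.
y_gold = 4.7560^0.26 ≈ 1.5000.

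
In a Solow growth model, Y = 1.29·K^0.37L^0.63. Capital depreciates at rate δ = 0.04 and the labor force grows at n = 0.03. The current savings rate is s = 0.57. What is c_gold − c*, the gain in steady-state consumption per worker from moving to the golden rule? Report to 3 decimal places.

Δc ≈ 0.302

Break-even investment rate: n + δ = 0.03 + 0.04 = 0.07.
Current steady state (s = 0.57): k* = (0.57·1.29/0.07)^(1/0.63) ≈ 41.8039, y* = 1.29·41.8039^0.37 ≈ 5.1338, c* = (1−0.57)·5.1338 ≈ 2.2075.
At the golden rule the marginal product of capital equals n+δ: 0.37·1.29·k^(0.37−1) = 0.07. Solving, k_gold = (0.37·1.29/0.07)^(1/0.63) ≈ 21.0534.
y_gold = 1.29·21.0534^0.37 ≈ 3.9831, c_gold = y_gold − 0.07·k_gold ≈ 2.5093.
Gain: Δc = 2.5093 − 2.2075 ≈ 0.3018.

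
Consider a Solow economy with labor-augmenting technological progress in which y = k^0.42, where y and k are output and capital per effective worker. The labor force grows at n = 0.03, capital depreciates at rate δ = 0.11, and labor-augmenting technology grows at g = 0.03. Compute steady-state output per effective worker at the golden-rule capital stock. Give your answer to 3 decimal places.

Capital per effective worker breaks even when investment replaces (n + g + δ)·k; here n + g + δ = 0.17.
At the golden rule the marginal product of capital equals n+g+δ: 0.42·k^(0.42−1) = 0.17. Solving, k_gold = (0.42/0.17)^(1/0.58) ≈ 4.7560.
Output: y_gold = k_gold^0.42 = 4.7560^0.42 ≈ 1.9250.

y_gold ≈ 1.925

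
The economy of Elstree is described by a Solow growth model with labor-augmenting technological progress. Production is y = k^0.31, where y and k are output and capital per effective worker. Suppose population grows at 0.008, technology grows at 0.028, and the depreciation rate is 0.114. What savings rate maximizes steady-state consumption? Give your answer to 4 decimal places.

Capital per effective worker breaks even when investment replaces (n + g + δ)·k; here n + g + δ = 0.15.
At the golden rule MPK = n+g+δ, and in any Cobb-Douglas steady state s = (n+g+δ)·k/y = MPK·k/y = capital's share 0.31.

s_gold = 0.3100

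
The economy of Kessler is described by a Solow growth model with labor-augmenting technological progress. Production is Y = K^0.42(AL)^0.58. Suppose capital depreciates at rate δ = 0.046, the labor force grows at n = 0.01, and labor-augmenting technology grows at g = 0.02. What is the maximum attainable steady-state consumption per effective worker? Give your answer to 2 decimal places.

n + g + δ = 0.01 + 0.02 + 0.046 = 0.076.
Setting f'(k) = n+g+δ gives 0.42·k^(0.42−1) = 0.076, hence k_gold = (0.42/0.076)^(1/0.58) ≈ 19.0573.
y_gold = 19.0573^0.42 ≈ 3.4485.
c_gold = y_gold − (n+g+δ)·k_gold = 3.4485 − 0.076·19.0573 ≈ 2.0001.

c_gold ≈ 2.00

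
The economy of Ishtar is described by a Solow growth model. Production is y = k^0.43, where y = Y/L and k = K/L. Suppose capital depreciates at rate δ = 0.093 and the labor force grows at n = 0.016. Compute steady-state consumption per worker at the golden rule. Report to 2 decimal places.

c_gold ≈ 1.61

n + δ = 0.016 + 0.093 = 0.109.
At the golden rule the marginal product of capital equals n+δ: 0.43·k^(0.43−1) = 0.109. Solving, k_gold = (0.43/0.109)^(1/0.57) ≈ 11.1093.
y_gold = 11.1093^0.43 ≈ 2.8161.
c_gold = y_gold − (n+δ)·k_gold = 2.8161 − 0.109·11.1093 ≈ 1.6052.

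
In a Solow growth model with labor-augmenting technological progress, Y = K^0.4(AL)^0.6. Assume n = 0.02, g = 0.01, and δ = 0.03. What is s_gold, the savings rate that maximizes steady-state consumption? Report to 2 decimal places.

Break-even investment rate: n + g + δ = 0.02 + 0.01 + 0.03 = 0.06.
At the golden rule MPK = n+g+δ, and in any Cobb-Douglas steady state s = (n+g+δ)·k/y = MPK·k/y = capital's share 0.4.

s_gold = 0.40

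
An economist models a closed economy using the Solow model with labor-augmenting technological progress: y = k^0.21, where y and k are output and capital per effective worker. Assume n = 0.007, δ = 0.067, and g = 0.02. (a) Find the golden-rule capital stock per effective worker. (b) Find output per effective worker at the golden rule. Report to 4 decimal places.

(a) k_gold ≈ 2.7662; (b) y_gold ≈ 1.2382

The effective depreciation rate is n + g + δ = 0.007 + 0.02 + 0.067 = 0.094.
Golden rule sets MPK = n+g+δ: 0.21·k^(0.21−1) = 0.094, so k_gold = (0.21/0.094)^(1/0.79) ≈ 2.7662.
y_gold = 2.7662^0.21 ≈ 1.2382.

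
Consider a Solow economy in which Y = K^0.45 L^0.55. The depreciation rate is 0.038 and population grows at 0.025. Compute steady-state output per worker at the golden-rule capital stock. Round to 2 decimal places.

y_gold ≈ 5.00

The effective depreciation rate is n + δ = 0.025 + 0.038 = 0.063.
Setting f'(k) = n+δ gives 0.45·k^(0.45−1) = 0.063, hence k_gold = (0.45/0.063)^(1/0.55) ≈ 35.6857.
Output: y_gold = k_gold^0.45 = 35.6857^0.45 ≈ 4.9960.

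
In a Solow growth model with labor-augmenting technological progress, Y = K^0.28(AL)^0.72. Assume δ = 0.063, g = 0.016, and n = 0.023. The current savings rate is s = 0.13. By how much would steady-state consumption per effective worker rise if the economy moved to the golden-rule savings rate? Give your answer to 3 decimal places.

Δc ≈ 0.110

n + g + δ = 0.023 + 0.016 + 0.063 = 0.102.
Current steady state (s = 0.13): k* = (0.13/0.102)^(1/0.72) ≈ 1.4006, y* = 1.4006^0.28 ≈ 1.0989, c* = (1−0.13)·1.0989 ≈ 0.9561.
Setting f'(k) = n+g+δ gives 0.28·k^(0.28−1) = 0.102, hence k_gold = (0.28/0.102)^(1/0.72) ≈ 4.0654.
y_gold = 4.0654^0.28 ≈ 1.4810, c_gold = y_gold − 0.102·k_gold ≈ 1.0663.
Gain: Δc = 1.0663 − 0.9561 ≈ 0.1102.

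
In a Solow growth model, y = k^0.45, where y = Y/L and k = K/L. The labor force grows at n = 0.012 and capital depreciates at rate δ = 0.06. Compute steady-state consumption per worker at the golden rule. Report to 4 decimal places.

The effective depreciation rate is n + δ = 0.012 + 0.06 = 0.072.
Golden rule sets MPK = n+δ: 0.45·k^(0.45−1) = 0.072, so k_gold = (0.45/0.072)^(1/0.55) ≈ 27.9933.
y_gold = 27.9933^0.45 ≈ 4.4789.
c_gold = y_gold − (n+δ)·k_gold = 4.4789 − 0.072·27.9933 ≈ 2.4634.

c_gold ≈ 2.4634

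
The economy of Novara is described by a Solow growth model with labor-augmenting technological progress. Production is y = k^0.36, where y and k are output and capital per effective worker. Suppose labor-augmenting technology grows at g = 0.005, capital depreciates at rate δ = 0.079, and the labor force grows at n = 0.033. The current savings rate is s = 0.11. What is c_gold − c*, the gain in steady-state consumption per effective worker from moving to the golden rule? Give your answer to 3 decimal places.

Break-even investment rate: n + g + δ = 0.033 + 0.005 + 0.079 = 0.117.
Current steady state (s = 0.11): k* = (0.11/0.117)^(1/0.64) ≈ 0.9081, y* = 0.9081^0.36 ≈ 0.9659, c* = (1−0.11)·0.9659 ≈ 0.8596.
Maximizing c = f(k) − (n+g+δ)·k gives f'(k) = n+g+δ, i.e. 0.36·k^(0.36−1) = 0.117, so k_gold = (0.36/0.117)^(1/0.64) ≈ 5.7900.
y_gold = 5.7900^0.36 ≈ 1.8818, c_gold = y_gold − 0.117·k_gold ≈ 1.2043.
Gain: Δc = 1.2043 − 0.8596 ≈ 0.3447.

Δc ≈ 0.345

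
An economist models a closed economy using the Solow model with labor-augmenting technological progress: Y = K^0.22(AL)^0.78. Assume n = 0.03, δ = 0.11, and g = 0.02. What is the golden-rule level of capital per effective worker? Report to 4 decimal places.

k_gold ≈ 1.5042

Break-even investment rate: n + g + δ = 0.03 + 0.02 + 0.11 = 0.16.
Maximizing c = f(k) − (n+g+δ)·k gives f'(k) = n+g+δ, i.e. 0.22·k^(0.22−1) = 0.16, so k_gold = (0.22/0.16)^(1/0.78) ≈ 1.5042.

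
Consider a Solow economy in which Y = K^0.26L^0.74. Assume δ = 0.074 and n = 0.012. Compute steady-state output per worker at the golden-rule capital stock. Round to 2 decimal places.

y_gold ≈ 1.48

n + δ = 0.012 + 0.074 = 0.086.
Golden rule sets MPK = n+δ: 0.26·k^(0.26−1) = 0.086, so k_gold = (0.26/0.086)^(1/0.74) ≈ 4.4595.
Output: y_gold = k_gold^0.26 = 4.4595^0.26 ≈ 1.4751.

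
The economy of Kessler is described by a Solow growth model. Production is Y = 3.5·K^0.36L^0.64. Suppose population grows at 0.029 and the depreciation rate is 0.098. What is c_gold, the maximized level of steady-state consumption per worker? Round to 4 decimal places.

n + δ = 0.029 + 0.098 = 0.127.
Golden rule sets MPK = n+δ: 0.36·3.5·k^(0.36−1) = 0.127, so k_gold = (0.36·3.5/0.127)^(1/0.64) ≈ 36.0691.
y_gold = 3.5·36.0691^0.36 ≈ 12.7244.
c_gold = y_gold − (n+δ)·k_gold = 12.7244 − 0.127·36.0691 ≈ 8.1436.

c_gold ≈ 8.1436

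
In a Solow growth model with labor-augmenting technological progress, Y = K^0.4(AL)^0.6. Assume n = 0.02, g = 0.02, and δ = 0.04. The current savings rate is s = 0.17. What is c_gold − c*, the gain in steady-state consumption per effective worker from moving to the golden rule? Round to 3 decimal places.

Δc ≈ 0.383

Break-even investment rate: n + g + δ = 0.02 + 0.02 + 0.04 = 0.08.
Current steady state (s = 0.17): k* = (0.17/0.08)^(1/0.6) ≈ 3.5124, y* = 3.5124^0.4 ≈ 1.6529, c* = (1−0.17)·1.6529 ≈ 1.3719.
At the golden rule the marginal product of capital equals n+g+δ: 0.4·k^(0.4−1) = 0.08. Solving, k_gold = (0.4/0.08)^(1/0.6) ≈ 14.6201.
y_gold = 14.6201^0.4 ≈ 2.9240, c_gold = y_gold − 0.08·k_gold ≈ 1.7544.
Gain: Δc = 1.7544 − 1.3719 ≈ 0.3825.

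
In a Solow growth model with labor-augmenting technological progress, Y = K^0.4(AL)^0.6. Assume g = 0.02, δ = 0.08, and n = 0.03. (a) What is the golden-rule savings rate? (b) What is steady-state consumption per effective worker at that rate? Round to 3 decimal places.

The effective depreciation rate is n + g + δ = 0.03 + 0.02 + 0.08 = 0.13.
For Cobb-Douglas, s_gold equals capital's share: s_gold = 0.4.
Maximizing c = f(k) − (n+g+δ)·k gives f'(k) = n+g+δ, i.e. 0.4·k^(0.4−1) = 0.13, so k_gold = (0.4/0.13)^(1/0.6) ≈ 6.5092.
y_gold = 6.5092^0.4 ≈ 2.1155; c_gold = (1−0.4)·y_gold ≈ 1.2693.

(a) s_gold = 0.400; (b) c_gold ≈ 1.269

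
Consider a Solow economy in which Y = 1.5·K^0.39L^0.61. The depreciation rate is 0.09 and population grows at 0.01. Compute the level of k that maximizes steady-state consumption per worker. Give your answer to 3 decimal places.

n + δ = 0.01 + 0.09 = 0.1.
At the golden rule the marginal product of capital equals n+δ: 0.39·1.5·k^(0.39−1) = 0.1. Solving, k_gold = (0.39·1.5/0.1)^(1/0.61) ≈ 18.0981.

k_gold ≈ 18.098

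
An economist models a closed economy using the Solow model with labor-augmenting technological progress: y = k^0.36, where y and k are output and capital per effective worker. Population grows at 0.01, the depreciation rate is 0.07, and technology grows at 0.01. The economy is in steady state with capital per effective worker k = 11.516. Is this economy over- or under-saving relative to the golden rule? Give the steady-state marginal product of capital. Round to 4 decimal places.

over-saving; MPK ≈ 0.0753

Break-even investment rate: n + g + δ = 0.01 + 0.01 + 0.07 = 0.09.
MPK = 0.36·k^(0.36−1) = 0.36·11.516^(-0.64) ≈ 0.0753.
MPK < 0.09, so the economy is dynamically inefficient (over-saving).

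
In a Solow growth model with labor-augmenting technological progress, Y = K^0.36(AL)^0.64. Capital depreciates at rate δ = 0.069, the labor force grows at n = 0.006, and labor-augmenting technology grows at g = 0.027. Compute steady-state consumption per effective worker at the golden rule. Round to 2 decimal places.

c_gold ≈ 1.30

Capital per effective worker breaks even when investment replaces (n + g + δ)·k; here n + g + δ = 0.102.
At the golden rule the marginal product of capital equals n+g+δ: 0.36·k^(0.36−1) = 0.102. Solving, k_gold = (0.36/0.102)^(1/0.64) ≈ 7.1744.
y_gold = 7.1744^0.36 ≈ 2.0327.
c_gold = y_gold − (n+g+δ)·k_gold = 2.0327 − 0.102·7.1744 ≈ 1.3010.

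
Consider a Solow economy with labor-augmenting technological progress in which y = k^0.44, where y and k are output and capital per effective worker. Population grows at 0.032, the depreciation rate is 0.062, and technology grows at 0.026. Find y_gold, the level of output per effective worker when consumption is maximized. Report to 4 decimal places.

y_gold ≈ 2.7756

n + g + δ = 0.032 + 0.026 + 0.062 = 0.12.
Golden rule sets MPK = n+g+δ: 0.44·k^(0.44−1) = 0.12, so k_gold = (0.44/0.12)^(1/0.56) ≈ 10.1772.
Output: y_gold = k_gold^0.44 = 10.1772^0.44 ≈ 2.7756.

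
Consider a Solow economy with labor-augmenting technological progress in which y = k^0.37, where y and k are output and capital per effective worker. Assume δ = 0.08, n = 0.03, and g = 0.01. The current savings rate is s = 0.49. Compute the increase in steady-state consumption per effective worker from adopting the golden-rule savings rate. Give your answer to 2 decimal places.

Δc ≈ 0.06

The effective depreciation rate is n + g + δ = 0.03 + 0.01 + 0.08 = 0.12.
Current steady state (s = 0.49): k* = (0.49/0.12)^(1/0.63) ≈ 9.3296, y* = 9.3296^0.37 ≈ 2.2848, c* = (1−0.49)·2.2848 ≈ 1.1653.
At the golden rule the marginal product of capital equals n+g+δ: 0.37·k^(0.37−1) = 0.12. Solving, k_gold = (0.37/0.12)^(1/0.63) ≈ 5.9734.
y_gold = 5.9734^0.37 ≈ 1.9373, c_gold = y_gold − 0.12·k_gold ≈ 1.2205.
Gain: Δc = 1.2205 − 1.1653 ≈ 0.0553.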